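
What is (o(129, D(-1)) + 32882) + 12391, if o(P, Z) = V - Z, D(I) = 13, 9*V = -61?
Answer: 407279/9 ≈ 45253.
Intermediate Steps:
V = -61/9 (V = (1/9)*(-61) = -61/9 ≈ -6.7778)
o(P, Z) = -61/9 - Z
(o(129, D(-1)) + 32882) + 12391 = ((-61/9 - 1*13) + 32882) + 12391 = ((-61/9 - 13) + 32882) + 12391 = (-178/9 + 32882) + 12391 = 295760/9 + 12391 = 407279/9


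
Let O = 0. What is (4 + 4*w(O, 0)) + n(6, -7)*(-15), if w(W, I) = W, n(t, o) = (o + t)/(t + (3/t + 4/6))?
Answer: 262/43 ≈ 6.0930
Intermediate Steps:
n(t, o) = (o + t)/(⅔ + t + 3/t) (n(t, o) = (o + t)/(t + (3/t + 4*(⅙))) = (o + t)/(t + (3/t + ⅔)) = (o + t)/(t + (⅔ + 3/t)) = (o + t)/(⅔ + t + 3/t))
(4 + 4*w(O, 0)) + n(6, -7)*(-15) = (4 + 4*0) + (3*6*(-7 + 6)/(9 + 2*6 + 3*6²))*(-15) = (4 + 0) + (3*6*(-1)/(9 + 12 + 3*36))*(-15) = 4 + (3*6*(-1)/(9 + 12 + 108))*(-15) = 4 + (3*6*(-1)/129)*(-15) = 4 + (3*6*(1/129)*(-1))*(-15) = 4 - 6/43*(-15) = 4 + 90/43 = 262/43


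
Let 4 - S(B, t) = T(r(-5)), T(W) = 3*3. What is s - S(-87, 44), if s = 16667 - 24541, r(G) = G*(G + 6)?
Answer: -7869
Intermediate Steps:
r(G) = G*(6 + G)
T(W) = 9
s = -7874
S(B, t) = -5 (S(B, t) = 4 - 1*9 = 4 - 9 = -5)
s - S(-87, 44) = -7874 - 1*(-5) = -7874 + 5 = -7869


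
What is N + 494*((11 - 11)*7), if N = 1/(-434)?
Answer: -1/434 ≈ -0.0023041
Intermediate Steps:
N = -1/434 ≈ -0.0023041
N + 494*((11 - 11)*7) = -1/434 + 494*((11 - 11)*7) = -1/434 + 494*(0*7) = -1/434 + 494*0 = -1/434 + 0 = -1/434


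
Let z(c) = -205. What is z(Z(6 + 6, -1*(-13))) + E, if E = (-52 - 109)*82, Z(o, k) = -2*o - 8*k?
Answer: -13407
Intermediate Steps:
Z(o, k) = -8*k - 2*o
E = -13202 (E = -161*82 = -13202)
z(Z(6 + 6, -1*(-13))) + E = -205 - 13202 = -13407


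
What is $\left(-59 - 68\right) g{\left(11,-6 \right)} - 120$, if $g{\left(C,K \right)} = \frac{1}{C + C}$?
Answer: $- \frac{2767}{22} \approx -125.77$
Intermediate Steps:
$g{\left(C,K \right)} = \frac{1}{2 C}$
$\left(-59 - 68\right) g{\left(11,-6 \right)} - 120 = \left(-59 - 68\right) \frac{1}{2 \cdot 11} - 120 = - 127 \cdot \frac{1}{2} \cdot \frac{1}{11} - 120 = \left(-127\right) \frac{1}{22} - 120 = - \frac{127}{22} - 120 = - \frac{2767}{22}$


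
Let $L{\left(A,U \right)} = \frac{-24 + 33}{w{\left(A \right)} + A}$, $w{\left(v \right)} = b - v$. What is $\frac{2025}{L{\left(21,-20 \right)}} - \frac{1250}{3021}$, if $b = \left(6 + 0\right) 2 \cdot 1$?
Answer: $\frac{8155450}{3021} \approx 2699.6$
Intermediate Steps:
$b = 12$ ($b = 6 \cdot 2 \cdot 1 = 12 \cdot 1 = 12$)
$w{\left(v \right)} = 12 - v$
$L{\left(A,U \right)} = \frac{3}{4}$ ($L{\left(A,U \right)} = \frac{-24 + 33}{\left(12 - A\right) + A} = \frac{9}{12} = 9 \cdot \frac{1}{12} = \frac{3}{4}$)
$\frac{2025}{L{\left(21,-20 \right)}} - \frac{1250}{3021} = \frac{2025}{\frac{3}{4}} - \frac{1250}{3021} = 2025 \cdot \frac{4}{3} - \frac{1250}{3021} = 2700 - \frac{1250}{3021} = \frac{8155450}{3021}$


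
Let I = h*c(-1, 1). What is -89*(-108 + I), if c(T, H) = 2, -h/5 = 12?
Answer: 20292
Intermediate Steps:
h = -60 (h = -5*12 = -60)
I = -120 (I = -60*2 = -120)
-89*(-108 + I) = -89*(-108 - 120) = -89*(-228) = 20292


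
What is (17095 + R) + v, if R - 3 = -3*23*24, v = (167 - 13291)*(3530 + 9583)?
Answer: -172079570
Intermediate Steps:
v = -172095012 (v = -13124*13113 = -172095012)
R = -1653 (R = 3 - 3*23*24 = 3 - 69*24 = 3 - 1656 = -1653)
(17095 + R) + v = (17095 - 1653) - 172095012 = 15442 - 172095012 = -172079570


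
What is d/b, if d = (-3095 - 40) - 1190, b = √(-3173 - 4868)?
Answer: 4325*I*√8041/8041 ≈ 48.232*I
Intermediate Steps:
b = I*√8041 (b = √(-8041) = I*√8041 ≈ 89.672*I)
d = -4325 (d = -3135 - 1190 = -4325)
d/b = -4325*(-I*√8041/8041) = -(-4325)*I*√8041/8041 = 4325*I*√8041/8041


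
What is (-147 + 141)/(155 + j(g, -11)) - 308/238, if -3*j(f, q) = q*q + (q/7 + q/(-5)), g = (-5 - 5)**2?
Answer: -45851/34051 ≈ -1.3465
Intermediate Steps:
g = 100 (g = (-10)**2 = 100)
j(f, q) = -q**2/3 + 2*q/105 (j(f, q) = -(q*q + (q/7 + q/(-5)))/3 = -(q**2 + (q*(1/7) + q*(-1/5)))/3 = -(q**2 + (q/7 - q/5))/3 = -(q**2 - 2*q/35)/3 = -q**2/3 + 2*q/105)
(-147 + 141)/(155 + j(g, -11)) - 308/238 = (-147 + 141)/(155 + (1/105)*(-11)*(2 - 35*(-11))) - 308/238 = -6/(155 + (1/105)*(-11)*(2 + 385)) - 308*1/238 = -6/(155 + (1/105)*(-11)*387) - 22/17 = -6/(155 - 1419/35) - 22/17 = -6/4006/35 - 22/17 = -6*35/4006 - 22/17 = -105/2003 - 22/17 = -45851/34051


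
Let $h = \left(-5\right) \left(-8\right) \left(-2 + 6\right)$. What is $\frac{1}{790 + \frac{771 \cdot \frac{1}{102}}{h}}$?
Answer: $\frac{5440}{4297857} \approx 0.0012657$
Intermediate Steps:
$h = 160$ ($h = 40 \cdot 4 = 160$)
$\frac{1}{790 + \frac{771 \cdot \frac{1}{102}}{h}} = \frac{1}{790 + \frac{771 \cdot \frac{1}{102}}{160}} = \frac{1}{790 + 771 \cdot \frac{1}{102} \cdot \frac{1}{160}} = \frac{1}{790 + \frac{257}{34} \cdot \frac{1}{160}} = \frac{1}{790 + \frac{257}{5440}} = \frac{1}{\frac{4297857}{5440}} = \frac{5440}{4297857}$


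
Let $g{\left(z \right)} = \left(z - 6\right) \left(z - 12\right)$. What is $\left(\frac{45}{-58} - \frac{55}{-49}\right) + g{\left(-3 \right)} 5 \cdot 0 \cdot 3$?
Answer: $\frac{985}{2842} \approx 0.34659$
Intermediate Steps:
$g{\left(z \right)} = \left(-12 + z\right) \left(-6 + z\right)$ ($g{\left(z \right)} = \left(-6 + z\right) \left(-12 + z\right) = \left(-12 + z\right) \left(-6 + z\right)$)
$\left(\frac{45}{-58} - \frac{55}{-49}\right) + g{\left(-3 \right)} 5 \cdot 0 \cdot 3 = \left(\frac{45}{-58} - \frac{55}{-49}\right) + \left(72 + \left(-3\right)^{2} - -54\right) 5 \cdot 0 \cdot 3 = \left(45 \left(- \frac{1}{58}\right) - - \frac{55}{49}\right) + \left(72 + 9 + 54\right) 0 \cdot 3 = \left(- \frac{45}{58} + \frac{55}{49}\right) + 135 \cdot 0 = \frac{985}{2842} + 0 = \frac{985}{2842}$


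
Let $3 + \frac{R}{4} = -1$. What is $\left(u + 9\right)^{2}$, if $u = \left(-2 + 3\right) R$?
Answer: $49$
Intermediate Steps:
$R = -16$ ($R = -12 + 4 \left(-1\right) = -12 - 4 = -16$)
$u = -16$ ($u = \left(-2 + 3\right) \left(-16\right) = 1 \left(-16\right) = -16$)
$\left(u + 9\right)^{2} = \left(-16 + 9\right)^{2} = \left(-7\right)^{2} = 49$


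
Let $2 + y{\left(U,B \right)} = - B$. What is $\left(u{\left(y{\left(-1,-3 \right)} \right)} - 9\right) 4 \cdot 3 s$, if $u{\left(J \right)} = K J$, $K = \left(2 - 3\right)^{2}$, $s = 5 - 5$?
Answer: $0$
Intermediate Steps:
$s = 0$
$y{\left(U,B \right)} = -2 - B$
$K = 1$ ($K = \left(-1\right)^{2} = 1$)
$u{\left(J \right)} = J$ ($u{\left(J \right)} = 1 J = J$)
$\left(u{\left(y{\left(-1,-3 \right)} \right)} - 9\right) 4 \cdot 3 s = \left(\left(-2 - -3\right) - 9\right) 4 \cdot 3 \cdot 0 = \left(\left(-2 + 3\right) - 9\right) 12 \cdot 0 = \left(1 - 9\right) 0 = \left(-8\right) 0 = 0$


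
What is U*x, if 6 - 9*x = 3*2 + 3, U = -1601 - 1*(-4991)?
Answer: -1130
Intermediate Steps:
U = 3390 (U = -1601 + 4991 = 3390)
x = -⅓ (x = ⅔ - (3*2 + 3)/9 = ⅔ - (6 + 3)/9 = ⅔ - ⅑*9 = ⅔ - 1 = -⅓ ≈ -0.33333)
U*x = 3390*(-⅓) = -1130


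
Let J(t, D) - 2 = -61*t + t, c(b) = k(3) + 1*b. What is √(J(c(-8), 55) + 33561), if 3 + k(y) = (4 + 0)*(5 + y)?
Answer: √32303 ≈ 179.73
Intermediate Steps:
k(y) = 17 + 4*y (k(y) = -3 + (4 + 0)*(5 + y) = -3 + 4*(5 + y) = -3 + (20 + 4*y) = 17 + 4*y)
c(b) = 29 + b (c(b) = (17 + 4*3) + 1*b = (17 + 12) + b = 29 + b)
J(t, D) = 2 - 60*t (J(t, D) = 2 + (-61*t + t) = 2 - 60*t)
√(J(c(-8), 55) + 33561) = √((2 - 60*(29 - 8)) + 33561) = √((2 - 60*21) + 33561) = √((2 - 1260) + 33561) = √(-1258 + 33561) = √32303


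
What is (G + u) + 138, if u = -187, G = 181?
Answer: 132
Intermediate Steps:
(G + u) + 138 = (181 - 187) + 138 = -6 + 138 = 132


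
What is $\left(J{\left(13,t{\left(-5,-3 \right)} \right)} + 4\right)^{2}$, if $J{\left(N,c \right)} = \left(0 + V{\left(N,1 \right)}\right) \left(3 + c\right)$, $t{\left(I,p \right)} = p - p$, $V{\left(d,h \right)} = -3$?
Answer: $25$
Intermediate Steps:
$t{\left(I,p \right)} = 0$
$J{\left(N,c \right)} = -9 - 3 c$ ($J{\left(N,c \right)} = \left(0 - 3\right) \left(3 + c\right) = - 3 \left(3 + c\right) = -9 - 3 c$)
$\left(J{\left(13,t{\left(-5,-3 \right)} \right)} + 4\right)^{2} = \left(\left(-9 - 0\right) + 4\right)^{2} = \left(\left(-9 + 0\right) + 4\right)^{2} = \left(-9 + 4\right)^{2} = \left(-5\right)^{2} = 25$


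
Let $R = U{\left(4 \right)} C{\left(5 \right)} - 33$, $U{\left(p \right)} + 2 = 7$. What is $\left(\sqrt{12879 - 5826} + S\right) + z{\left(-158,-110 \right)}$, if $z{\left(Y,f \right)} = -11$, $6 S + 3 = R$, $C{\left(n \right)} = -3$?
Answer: $- \frac{39}{2} + \sqrt{7053} \approx 64.482$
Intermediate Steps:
$U{\left(p \right)} = 5$ ($U{\left(p \right)} = -2 + 7 = 5$)
$R = -48$ ($R = 5 \left(-3\right) - 33 = -15 - 33 = -48$)
$S = - \frac{17}{2}$ ($S = - \frac{1}{2} + \frac{1}{6} \left(-48\right) = - \frac{1}{2} - 8 = - \frac{17}{2} \approx -8.5$)
$\left(\sqrt{12879 - 5826} + S\right) + z{\left(-158,-110 \right)} = \left(\sqrt{12879 - 5826} - \frac{17}{2}\right) - 11 = \left(\sqrt{7053} - \frac{17}{2}\right) - 11 = \left(- \frac{17}{2} + \sqrt{7053}\right) - 11 = - \frac{39}{2} + \sqrt{7053}$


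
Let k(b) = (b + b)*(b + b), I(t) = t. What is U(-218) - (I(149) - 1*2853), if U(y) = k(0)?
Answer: 2704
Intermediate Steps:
k(b) = 4*b² (k(b) = (2*b)*(2*b) = 4*b²)
U(y) = 0 (U(y) = 4*0² = 4*0 = 0)
U(-218) - (I(149) - 1*2853) = 0 - (149 - 1*2853) = 0 - (149 - 2853) = 0 - 1*(-2704) = 0 + 2704 = 2704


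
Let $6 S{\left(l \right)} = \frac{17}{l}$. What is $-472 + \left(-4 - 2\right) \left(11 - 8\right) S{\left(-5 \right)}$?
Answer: $- \frac{2309}{5} \approx -461.8$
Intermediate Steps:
$S{\left(l \right)} = \frac{17}{6 l}$ ($S{\left(l \right)} = \frac{17 \frac{1}{l}}{6} = \frac{17}{6 l}$)
$-472 + \left(-4 - 2\right) \left(11 - 8\right) S{\left(-5 \right)} = -472 + \left(-4 - 2\right) \left(11 - 8\right) \frac{17}{6 \left(-5\right)} = -472 + \left(-4 - 2\right) 3 \cdot \frac{17}{6} \left(- \frac{1}{5}\right) = -472 + \left(-6\right) 3 \left(- \frac{17}{30}\right) = -472 - - \frac{51}{5} = -472 + \frac{51}{5} = - \frac{2309}{5}$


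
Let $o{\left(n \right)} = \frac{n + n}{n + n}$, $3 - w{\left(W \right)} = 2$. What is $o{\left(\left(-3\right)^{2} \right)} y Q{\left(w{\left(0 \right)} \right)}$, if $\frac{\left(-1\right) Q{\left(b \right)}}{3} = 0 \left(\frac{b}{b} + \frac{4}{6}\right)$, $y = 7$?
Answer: $0$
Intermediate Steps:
$w{\left(W \right)} = 1$ ($w{\left(W \right)} = 3 - 2 = 1$)
$o{\left(n \right)} = 1$ ($o{\left(n \right)} = \frac{2 n}{2 n} = 2 n \frac{1}{2 n} = 1$)
$Q{\left(b \right)} = 0$ ($Q{\left(b \right)} = - 3 \cdot 0 \left(\frac{b}{b} + \frac{4}{6}\right) = - 3 \cdot 0 \left(1 + 4 \cdot \frac{1}{6}\right) = - 3 \cdot 0 \left(1 + \frac{2}{3}\right) = - 3 \cdot 0 \cdot \frac{5}{3} = \left(-3\right) 0 = 0$)
$o{\left(\left(-3\right)^{2} \right)} y Q{\left(w{\left(0 \right)} \right)} = 1 \cdot 7 \cdot 0 = 7 \cdot 0 = 0$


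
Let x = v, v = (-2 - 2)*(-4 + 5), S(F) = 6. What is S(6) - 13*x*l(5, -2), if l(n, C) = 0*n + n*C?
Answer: -514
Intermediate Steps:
v = -4 (v = -4*1 = -4)
x = -4
l(n, C) = C*n (l(n, C) = 0 + C*n = C*n)
S(6) - 13*x*l(5, -2) = 6 - (-52)*(-2*5) = 6 - (-52)*(-10) = 6 - 13*40 = 6 - 520 = -514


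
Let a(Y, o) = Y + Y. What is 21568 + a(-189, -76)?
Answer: 21190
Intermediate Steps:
a(Y, o) = 2*Y
21568 + a(-189, -76) = 21568 + 2*(-189) = 21568 - 378 = 21190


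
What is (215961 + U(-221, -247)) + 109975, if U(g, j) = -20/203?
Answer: 66164988/203 ≈ 3.2594e+5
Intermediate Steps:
U(g, j) = -20/203 (U(g, j) = -20*1/203 = -20/203)
(215961 + U(-221, -247)) + 109975 = (215961 - 20/203) + 109975 = 43840063/203 + 109975 = 66164988/203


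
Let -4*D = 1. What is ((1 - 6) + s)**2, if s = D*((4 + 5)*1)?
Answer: 841/16 ≈ 52.563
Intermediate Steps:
D = -1/4 (D = -1/4*1 = -1/4 ≈ -0.25000)
s = -9/4 (s = -(4 + 5)/4 = -9/4 ≈ -2.2500)
((1 - 6) + s)**2 = ((1 - 6) - 9/4)**2 = (-5 - 9/4)**2 = (-29/4)**2 = 841/16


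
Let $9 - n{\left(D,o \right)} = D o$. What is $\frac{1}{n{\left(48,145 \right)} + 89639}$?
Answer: $\frac{1}{82688} \approx 1.2094 \cdot 10^{-5}$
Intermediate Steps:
$n{\left(D,o \right)} = 9 - D o$
$\frac{1}{n{\left(48,145 \right)} + 89639} = \frac{1}{\left(9 - 48 \cdot 145\right) + 89639} = \frac{1}{\left(9 - 6960\right) + 89639} = \frac{1}{-6951 + 89639} = \frac{1}{82688}$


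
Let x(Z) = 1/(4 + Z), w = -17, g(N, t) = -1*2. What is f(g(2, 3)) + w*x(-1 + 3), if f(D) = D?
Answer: -29/6 ≈ -4.8333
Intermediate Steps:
g(N, t) = -2
f(g(2, 3)) + w*x(-1 + 3) = -2 - 17/(4 + (-1 + 3)) = -2 - 17/(4 + 2) = -2 - 17/6 = -29/6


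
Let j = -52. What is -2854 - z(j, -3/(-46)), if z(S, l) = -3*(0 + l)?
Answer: -131275/46 ≈ -2853.8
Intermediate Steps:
z(S, l) = -3*l
-2854 - z(j, -3/(-46)) = -2854 - (-3)*(-3/(-46)) = -2854 - (-3)*(-3*(-1/46)) = -2854 - (-3)*3/46 = -2854 - 1*(-9/46) = -2854 + 9/46 = -131275/46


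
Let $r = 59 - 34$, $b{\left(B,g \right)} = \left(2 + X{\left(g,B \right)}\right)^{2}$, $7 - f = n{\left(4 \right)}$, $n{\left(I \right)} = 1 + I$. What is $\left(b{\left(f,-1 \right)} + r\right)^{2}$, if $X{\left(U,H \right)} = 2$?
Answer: $1681$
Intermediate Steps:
$f = 2$ ($f = 7 - \left(1 + 4\right) = 7 - 5 = 2$)
$b{\left(B,g \right)} = 16$ ($b{\left(B,g \right)} = \left(2 + 2\right)^{2} = 4^{2} = 16$)
$r = 25$
$\left(b{\left(f,-1 \right)} + r\right)^{2} = \left(16 + 25\right)^{2} = 41^{2} = 1681$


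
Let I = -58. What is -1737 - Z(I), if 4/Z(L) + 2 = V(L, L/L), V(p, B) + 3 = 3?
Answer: -1735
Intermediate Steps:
V(p, B) = 0 (V(p, B) = -3 + 3 = 0)
Z(L) = -2 (Z(L) = 4/(-2 + 0) = 4/(-2) = 4*(-½) = -2)
-1737 - Z(I) = -1737 - 1*(-2) = -1737 + 2 = -1735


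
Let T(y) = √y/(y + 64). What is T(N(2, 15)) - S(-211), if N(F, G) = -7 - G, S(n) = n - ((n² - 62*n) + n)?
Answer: 57603 + I*√22/42 ≈ 57603.0 + 0.11168*I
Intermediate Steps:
S(n) = -n² + 62*n (S(n) = n - (n² - 61*n) = n + (-n² + 61*n) = -n² + 62*n)
T(y) = √y/(64 + y)
T(N(2, 15)) - S(-211) = √(-7 - 1*15)/(64 + (-7 - 1*15)) - (-211)*(62 - 1*(-211)) = √(-7 - 15)/(64 + (-7 - 15)) - (-211)*(62 + 211) = √(-22)/(64 - 22) - (-211)*273 = (I*√22)/42 - 1*(-57603) = (I*√22)*(1/42) + 57603 = I*√22/42 + 57603 = 57603 + I*√22/42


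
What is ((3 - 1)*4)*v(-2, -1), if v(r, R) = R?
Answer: -8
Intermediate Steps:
((3 - 1)*4)*v(-2, -1) = ((3 - 1)*4)*(-1) = (2*4)*(-1) = 8*(-1) = -8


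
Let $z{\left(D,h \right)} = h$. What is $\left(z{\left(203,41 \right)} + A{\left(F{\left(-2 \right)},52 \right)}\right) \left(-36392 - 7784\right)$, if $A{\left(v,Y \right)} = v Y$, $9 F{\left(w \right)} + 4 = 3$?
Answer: $- \frac{14003792}{9} \approx -1.556 \cdot 10^{6}$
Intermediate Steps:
$F{\left(w \right)} = - \frac{1}{9}$ ($F{\left(w \right)} = - \frac{4}{9} + \frac{1}{9} \cdot 3 = - \frac{4}{9} + \frac{1}{3} = - \frac{1}{9}$)
$A{\left(v,Y \right)} = Y v$
$\left(z{\left(203,41 \right)} + A{\left(F{\left(-2 \right)},52 \right)}\right) \left(-36392 - 7784\right) = \left(41 + 52 \left(- \frac{1}{9}\right)\right) \left(-36392 - 7784\right) = \left(41 - \frac{52}{9}\right) \left(-44176\right) = \frac{317}{9} \left(-44176\right) = - \frac{14003792}{9}$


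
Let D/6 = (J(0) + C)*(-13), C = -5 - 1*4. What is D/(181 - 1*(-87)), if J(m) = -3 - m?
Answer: 234/67 ≈ 3.4925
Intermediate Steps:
C = -9 (C = -5 - 4 = -9)
D = 936 (D = 6*(((-3 - 1*0) - 9)*(-13)) = 6*(((-3 + 0) - 9)*(-13)) = 6*((-3 - 9)*(-13)) = 6*(-12*(-13)) = 6*156 = 936)
D/(181 - 1*(-87)) = 936/(181 - 1*(-87)) = 936/(181 + 87) = 936/268 = 936*(1/268) = 234/67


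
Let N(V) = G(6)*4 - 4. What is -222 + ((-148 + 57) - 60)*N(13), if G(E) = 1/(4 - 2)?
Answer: 80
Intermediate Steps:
G(E) = ½ (G(E) = 1/2 = ½)
N(V) = -2 (N(V) = (½)*4 - 4 = 2 - 4 = -2)
-222 + ((-148 + 57) - 60)*N(13) = -222 + ((-148 + 57) - 60)*(-2) = -222 + (-91 - 60)*(-2) = -222 - 151*(-2) = -222 + 302 = 80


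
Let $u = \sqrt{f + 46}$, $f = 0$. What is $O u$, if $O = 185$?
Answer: $185 \sqrt{46} \approx 1254.7$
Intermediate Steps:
$u = \sqrt{46}$ ($u = \sqrt{0 + 46} = \sqrt{46} \approx 6.7823$)
$O u = 185 \sqrt{46}$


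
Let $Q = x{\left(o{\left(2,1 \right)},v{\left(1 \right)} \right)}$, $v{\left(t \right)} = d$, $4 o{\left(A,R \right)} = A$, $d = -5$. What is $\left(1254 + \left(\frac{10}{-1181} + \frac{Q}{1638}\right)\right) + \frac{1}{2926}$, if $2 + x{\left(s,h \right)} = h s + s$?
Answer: $\frac{506995328549}{404305902} \approx 1254.0$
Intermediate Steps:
$o{\left(A,R \right)} = \frac{A}{4}$
$v{\left(t \right)} = -5$
$x{\left(s,h \right)} = -2 + s + h s$ ($x{\left(s,h \right)} = -2 + \left(h s + s\right) = -2 + \left(s + h s\right) = -2 + s + h s$)
$Q = -4$ ($Q = -2 + \frac{1}{4} \cdot 2 - 5 \cdot \frac{1}{4} \cdot 2 = -2 + \frac{1}{2} - \frac{5}{2} = -4$)
$\left(1254 + \left(\frac{10}{-1181} + \frac{Q}{1638}\right)\right) + \frac{1}{2926} = \left(1254 + \left(\frac{10}{-1181} - \frac{4}{1638}\right)\right) + \frac{1}{2926} = \left(1254 + \left(10 \left(- \frac{1}{1181}\right) - \frac{2}{819}\right)\right) + \frac{1}{2926} = \left(1254 - \frac{10552}{967239}\right) + \frac{1}{2926} = \frac{1212907154}{967239} + \frac{1}{2926} = \frac{506995328549}{404305902}$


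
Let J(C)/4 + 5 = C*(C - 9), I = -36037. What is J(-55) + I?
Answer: -21977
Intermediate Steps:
J(C) = -20 + 4*C*(-9 + C) (J(C) = -20 + 4*(C*(C - 9)) = -20 + 4*(C*(-9 + C)) = -20 + 4*C*(-9 + C))
J(-55) + I = (-20 - 36*(-55) + 4*(-55)**2) - 36037 = (-20 + 1980 + 4*3025) - 36037 = (-20 + 1980 + 12100) - 36037 = 14060 - 36037 = -21977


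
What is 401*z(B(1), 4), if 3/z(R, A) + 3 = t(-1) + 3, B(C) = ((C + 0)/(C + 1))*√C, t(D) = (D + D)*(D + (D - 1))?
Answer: 401/2 ≈ 200.50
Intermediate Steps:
t(D) = 2*D*(-1 + 2*D) (t(D) = (2*D)*(D + (-1 + D)) = (2*D)*(-1 + 2*D) = 2*D*(-1 + 2*D))
B(C) = C^(3/2)/(1 + C) (B(C) = (C/(1 + C))*√C = C^(3/2)/(1 + C))
z(R, A) = ½ (z(R, A) = 3/(-3 + (2*(-1)*(-1 + 2*(-1)) + 3)) = 3/(-3 + (2*(-1)*(-1 - 2) + 3)) = 3/(-3 + (2*(-1)*(-3) + 3)) = 3/(-3 + (6 + 3)) = 3/(-3 + 9) = 3/6 = 3*(⅙) = ½)
401*z(B(1), 4) = 401*(½) = 401/2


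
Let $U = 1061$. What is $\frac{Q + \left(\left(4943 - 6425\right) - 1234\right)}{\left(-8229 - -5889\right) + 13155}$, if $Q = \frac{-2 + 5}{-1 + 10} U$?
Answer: $- \frac{7087}{32445} \approx -0.21843$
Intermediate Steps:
$Q = \frac{1061}{3}$ ($Q = \frac{-2 + 5}{-1 + 10} \cdot 1061 = \frac{3}{9} \cdot 1061 = 3 \cdot \frac{1}{9} \cdot 1061 = \frac{1}{3} \cdot 1061 = \frac{1061}{3} \approx 353.67$)
$\frac{Q + \left(\left(4943 - 6425\right) - 1234\right)}{\left(-8229 - -5889\right) + 13155} = \frac{\frac{1061}{3} + \left(\left(4943 - 6425\right) - 1234\right)}{\left(-8229 - -5889\right) + 13155} = \frac{\frac{1061}{3} - 2716}{\left(-8229 + 5889\right) + 13155} = \frac{\frac{1061}{3} - 2716}{-2340 + 13155} = - \frac{7087}{3 \cdot 10815} = \left(- \frac{7087}{3}\right) \frac{1}{10815} = - \frac{7087}{32445}$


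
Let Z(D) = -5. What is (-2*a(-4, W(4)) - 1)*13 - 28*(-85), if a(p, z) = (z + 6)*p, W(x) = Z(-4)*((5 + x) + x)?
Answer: -3769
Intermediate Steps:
W(x) = -25 - 10*x (W(x) = -5*((5 + x) + x) = -5*(5 + 2*x) = -25 - 10*x)
a(p, z) = p*(6 + z) (a(p, z) = (6 + z)*p = p*(6 + z))
(-2*a(-4, W(4)) - 1)*13 - 28*(-85) = (-(-8)*(6 + (-25 - 10*4)) - 1)*13 - 28*(-85) = (-(-8)*(6 + (-25 - 40)) - 1)*13 + 2380 = (-(-8)*(6 - 65) - 1)*13 + 2380 = (-(-8)*(-59) - 1)*13 + 2380 = (-2*236 - 1)*13 + 2380 = (-472 - 1)*13 + 2380 = -473*13 + 2380 = -6149 + 2380 = -3769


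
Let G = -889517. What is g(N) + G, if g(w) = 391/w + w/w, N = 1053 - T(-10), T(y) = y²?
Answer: -847708357/953 ≈ -8.8952e+5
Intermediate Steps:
N = 953 (N = 1053 - 1*(-10)² = 1053 - 1*100 = 1053 - 100 = 953)
g(w) = 1 + 391/w (g(w) = 391/w + 1 = 1 + 391/w)
g(N) + G = (391 + 953)/953 - 889517 = (1/953)*1344 - 889517 = 1344/953 - 889517 = -847708357/953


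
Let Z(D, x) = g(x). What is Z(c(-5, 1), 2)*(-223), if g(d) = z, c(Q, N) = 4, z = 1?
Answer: -223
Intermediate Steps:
g(d) = 1
Z(D, x) = 1
Z(c(-5, 1), 2)*(-223) = 1*(-223) = -223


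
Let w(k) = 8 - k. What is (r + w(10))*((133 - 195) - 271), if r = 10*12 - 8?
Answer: -36630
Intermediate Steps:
r = 112 (r = 120 - 8 = 112)
(r + w(10))*((133 - 195) - 271) = (112 + (8 - 1*10))*((133 - 195) - 271) = (112 + (8 - 10))*(-62 - 271) = (112 - 2)*(-333) = 110*(-333) = -36630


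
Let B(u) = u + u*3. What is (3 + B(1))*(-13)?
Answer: -91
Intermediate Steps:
B(u) = 4*u (B(u) = u + 3*u = 4*u)
(3 + B(1))*(-13) = (3 + 4*1)*(-13) = (3 + 4)*(-13) = 7*(-13) = -91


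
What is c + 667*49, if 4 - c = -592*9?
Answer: 38015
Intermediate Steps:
c = 5332 (c = 4 - (-592)*9 = 4 - 1*(-5328) = 4 + 5328 = 5332)
c + 667*49 = 5332 + 667*49 = 5332 + 32683 = 38015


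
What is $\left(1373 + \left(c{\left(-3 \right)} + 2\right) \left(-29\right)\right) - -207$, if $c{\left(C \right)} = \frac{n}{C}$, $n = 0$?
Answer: $1522$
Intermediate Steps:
$c{\left(C \right)} = 0$ ($c{\left(C \right)} = \frac{0}{C} = 0$)
$\left(1373 + \left(c{\left(-3 \right)} + 2\right) \left(-29\right)\right) - -207 = \left(1373 + \left(0 + 2\right) \left(-29\right)\right) - -207 = \left(1373 + 2 \left(-29\right)\right) + \left(-14 + 221\right) = \left(1373 - 58\right) + 207 = 1315 + 207 = 1522$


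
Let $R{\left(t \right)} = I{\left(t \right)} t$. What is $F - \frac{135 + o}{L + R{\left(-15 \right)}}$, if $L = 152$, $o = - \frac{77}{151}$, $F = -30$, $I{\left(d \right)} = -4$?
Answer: $- \frac{245167}{8003} \approx -30.634$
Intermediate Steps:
$R{\left(t \right)} = - 4 t$
$o = - \frac{77}{151}$ ($o = \left(-77\right) \frac{1}{151} = - \frac{77}{151} \approx -0.50993$)
$F - \frac{135 + o}{L + R{\left(-15 \right)}} = -30 - \frac{135 - \frac{77}{151}}{152 - -60} = -30 - \frac{20308}{151 \left(152 + 60\right)} = -30 - \frac{20308}{151 \cdot 212} = -30 - \frac{20308}{151} \cdot \frac{1}{212} = -30 - \frac{5077}{8003} = - \frac{245167}{8003}$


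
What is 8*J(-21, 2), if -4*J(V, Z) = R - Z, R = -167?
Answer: 338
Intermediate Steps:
J(V, Z) = 167/4 + Z/4 (J(V, Z) = -(-167 - Z)/4 = 167/4 + Z/4)
8*J(-21, 2) = 8*(167/4 + (¼)*2) = 8*(167/4 + ½) = 8*(169/4) = 338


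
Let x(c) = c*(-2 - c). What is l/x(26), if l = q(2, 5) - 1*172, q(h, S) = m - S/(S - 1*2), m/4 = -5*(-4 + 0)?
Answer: 281/2184 ≈ 0.12866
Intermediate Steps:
m = 80 (m = 4*(-5*(-4 + 0)) = 4*(-5*(-4)) = 4*20 = 80)
q(h, S) = 80 - S/(-2 + S) (q(h, S) = 80 - S/(S - 1*2) = 80 - S/(S - 2) = 80 - S/(-2 + S))
l = -281/3 (l = (-160 + 79*5)/(-2 + 5) - 1*172 = (-160 + 395)/3 - 172 = (⅓)*235 - 172 = 235/3 - 172 = -281/3 ≈ -93.667)
l/x(26) = -281*(-1/(26*(2 + 26)))/3 = -281/(3*((-1*26*28))) = -281/3/(-728) = -281/3*(-1/728) = 281/2184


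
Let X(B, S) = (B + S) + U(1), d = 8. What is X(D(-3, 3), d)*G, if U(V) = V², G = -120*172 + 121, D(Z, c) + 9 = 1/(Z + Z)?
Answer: 20519/6 ≈ 3419.8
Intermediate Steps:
D(Z, c) = -9 + 1/(2*Z) (D(Z, c) = -9 + 1/(Z + Z) = -9 + 1/(2*Z))
G = -20519 (G = -20640 + 121 = -20519)
X(B, S) = 1 + B + S (X(B, S) = (B + S) + 1² = (B + S) + 1 = 1 + B + S)
X(D(-3, 3), d)*G = (1 + (-9 + (½)/(-3)) + 8)*(-20519) = (1 + (-9 + (½)*(-⅓)) + 8)*(-20519) = (1 + (-9 - ⅙) + 8)*(-20519) = (1 - 55/6 + 8)*(-20519) = -⅙*(-20519) = 20519/6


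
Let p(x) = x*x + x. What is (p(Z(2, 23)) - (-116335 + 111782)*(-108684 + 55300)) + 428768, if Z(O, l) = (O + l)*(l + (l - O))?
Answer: -241417484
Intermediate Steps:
Z(O, l) = (O + l)*(-O + 2*l)
p(x) = x + x² (p(x) = x² + x = x + x²)
(p(Z(2, 23)) - (-116335 + 111782)*(-108684 + 55300)) + 428768 = ((-1*2² + 2*23² + 2*23)*(1 + (-1*2² + 2*23² + 2*23)) - (-116335 + 111782)*(-108684 + 55300)) + 428768 = ((-1*4 + 2*529 + 46)*(1 + (-1*4 + 2*529 + 46)) - (-4553)*(-53384)) + 428768 = ((-4 + 1058 + 46)*(1 + (-4 + 1058 + 46)) - 1*243057352) + 428768 = (1100*(1 + 1100) - 243057352) + 428768 = (1100*1101 - 243057352) + 428768 = (1211100 - 243057352) + 428768 = -241846252 + 428768 = -241417484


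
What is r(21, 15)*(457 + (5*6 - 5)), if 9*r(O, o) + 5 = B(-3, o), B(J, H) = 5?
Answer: 0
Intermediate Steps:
r(O, o) = 0 (r(O, o) = -5/9 + (⅑)*5 = -5/9 + 5/9 = 0)
r(21, 15)*(457 + (5*6 - 5)) = 0*(457 + (5*6 - 5)) = 0*(457 + (30 - 5)) = 0*(457 + 25) = 0*482 = 0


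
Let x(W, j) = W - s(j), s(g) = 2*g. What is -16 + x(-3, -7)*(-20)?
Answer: -236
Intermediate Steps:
x(W, j) = W - 2*j
-16 + x(-3, -7)*(-20) = -16 + (-3 - 2*(-7))*(-20) = -16 + (-3 + 14)*(-20) = -16 + 11*(-20) = -16 - 220 = -236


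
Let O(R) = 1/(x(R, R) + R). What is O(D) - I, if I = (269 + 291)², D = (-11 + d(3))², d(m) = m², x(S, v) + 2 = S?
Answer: -1881599/6 ≈ -3.1360e+5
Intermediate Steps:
x(S, v) = -2 + S
D = 4 (D = (-11 + 3²)² = (-11 + 9)² = (-2)² = 4)
O(R) = 1/(-2 + 2*R) (O(R) = 1/((-2 + R) + R) = 1/(-2 + 2*R))
I = 313600 (I = 560² = 313600)
O(D) - I = 1/(2*(-1 + 4)) - 1*313600 = (½)/3 - 313600 = (½)*(⅓) - 313600 = ⅙ - 313600 = -1881599/6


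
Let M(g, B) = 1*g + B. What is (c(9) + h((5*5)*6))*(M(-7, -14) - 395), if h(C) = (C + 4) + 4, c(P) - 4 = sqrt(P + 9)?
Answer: -67392 - 1248*sqrt(2) ≈ -69157.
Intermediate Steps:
M(g, B) = B + g (M(g, B) = g + B = B + g)
c(P) = 4 + sqrt(9 + P) (c(P) = 4 + sqrt(P + 9) = 4 + sqrt(9 + P))
h(C) = 8 + C (h(C) = (4 + C) + 4 = 8 + C)
(c(9) + h((5*5)*6))*(M(-7, -14) - 395) = ((4 + sqrt(9 + 9)) + (8 + (5*5)*6))*((-14 - 7) - 395) = ((4 + sqrt(18)) + (8 + 25*6))*(-21 - 395) = ((4 + 3*sqrt(2)) + (8 + 150))*(-416) = ((4 + 3*sqrt(2)) + 158)*(-416) = (162 + 3*sqrt(2))*(-416) = -67392 - 1248*sqrt(2)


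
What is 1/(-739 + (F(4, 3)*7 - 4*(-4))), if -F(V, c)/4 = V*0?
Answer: -1/723 ≈ -0.0013831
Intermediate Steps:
F(V, c) = 0 (F(V, c) = -4*V*0 = -4*0 = 0)
1/(-739 + (F(4, 3)*7 - 4*(-4))) = 1/(-739 + (0*7 - 4*(-4))) = 1/(-739 + (0 + 16)) = 1/(-739 + 16) = 1/(-723) = -1/723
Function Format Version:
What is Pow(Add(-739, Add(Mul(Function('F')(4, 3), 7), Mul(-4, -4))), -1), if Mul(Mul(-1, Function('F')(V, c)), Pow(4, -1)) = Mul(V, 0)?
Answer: Rational(-1, 723) ≈ -0.0013831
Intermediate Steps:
Function('F')(V, c) = 0 (Function('F')(V, c) = Mul(-4, Mul(V, 0)) = Mul(-4, 0) = 0)
Pow(Add(-739, Add(Mul(Function('F')(4, 3), 7), Mul(-4, -4))), -1) = Pow(Add(-739, Add(Mul(0, 7), Mul(-4, -4))), -1) = Pow(Add(-739, Add(0, 16)), -1) = Pow(Add(-739, 16), -1) = Pow(-723, -1) = Rational(-1, 723)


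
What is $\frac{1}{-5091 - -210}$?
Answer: $- \frac{1}{4881} \approx -0.00020488$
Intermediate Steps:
$\frac{1}{-5091 - -210} = \frac{1}{-5091 + \left(-4351 + 4561\right)} = \frac{1}{-5091 + 210} = \frac{1}{-4881} = - \frac{1}{4881}$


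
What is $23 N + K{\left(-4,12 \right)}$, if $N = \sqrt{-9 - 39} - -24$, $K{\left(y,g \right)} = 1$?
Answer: $553 + 92 i \sqrt{3} \approx 553.0 + 159.35 i$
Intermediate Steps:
$N = 24 + 4 i \sqrt{3}$ ($N = \sqrt{-48} + 24 = 4 i \sqrt{3} + 24 = 24 + 4 i \sqrt{3} \approx 24.0 + 6.9282 i$)
$23 N + K{\left(-4,12 \right)} = 23 \left(24 + 4 i \sqrt{3}\right) + 1 = \left(552 + 92 i \sqrt{3}\right) + 1 = 553 + 92 i \sqrt{3}$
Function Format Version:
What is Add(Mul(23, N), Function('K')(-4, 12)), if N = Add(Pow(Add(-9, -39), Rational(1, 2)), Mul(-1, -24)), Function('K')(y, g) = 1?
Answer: Add(553, Mul(92, I, Pow(3, Rational(1, 2)))) ≈ Add(553.00, Mul(159.35, I))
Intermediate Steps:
N = Add(24, Mul(4, I, Pow(3, Rational(1, 2)))) (N = Add(Pow(-48, Rational(1, 2)), 24) = Add(Mul(4, I, Pow(3, Rational(1, 2))), 24) = Add(24, Mul(4, I, Pow(3, Rational(1, 2)))) ≈ Add(24.000, Mul(6.9282, I)))
Add(Mul(23, N), Function('K')(-4, 12)) = Add(Mul(23, Add(24, Mul(4, I, Pow(3, Rational(1, 2))))), 1) = Add(Add(552, Mul(92, I, Pow(3, Rational(1, 2)))), 1) = Add(553, Mul(92, I, Pow(3, Rational(1, 2))))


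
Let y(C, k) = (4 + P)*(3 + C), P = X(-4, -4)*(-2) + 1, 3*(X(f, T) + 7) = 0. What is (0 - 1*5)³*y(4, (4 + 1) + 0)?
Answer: -16625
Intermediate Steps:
X(f, T) = -7 (X(f, T) = -7 + (⅓)*0 = -7 + 0 = -7)
P = 15 (P = -7*(-2) + 1 = 14 + 1 = 15)
y(C, k) = 57 + 19*C (y(C, k) = (4 + 15)*(3 + C) = 19*(3 + C) = 57 + 19*C)
(0 - 1*5)³*y(4, (4 + 1) + 0) = (0 - 1*5)³*(57 + 19*4) = (0 - 5)³*(57 + 76) = (-5)³*133 = -125*133 = -16625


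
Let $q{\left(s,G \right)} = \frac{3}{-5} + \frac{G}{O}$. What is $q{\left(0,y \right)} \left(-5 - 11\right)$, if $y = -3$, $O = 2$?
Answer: $\frac{168}{5} \approx 33.6$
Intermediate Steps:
$q{\left(s,G \right)} = - \frac{3}{5} + \frac{G}{2}$ ($q{\left(s,G \right)} = \frac{3}{-5} + \frac{G}{2} = 3 \left(- \frac{1}{5}\right) + G \frac{1}{2} = - \frac{3}{5} + \frac{G}{2}$)
$q{\left(0,y \right)} \left(-5 - 11\right) = \left(- \frac{3}{5} + \frac{1}{2} \left(-3\right)\right) \left(-5 - 11\right) = \left(- \frac{3}{5} - \frac{3}{2}\right) \left(-16\right) = \left(- \frac{21}{10}\right) \left(-16\right) = \frac{168}{5}$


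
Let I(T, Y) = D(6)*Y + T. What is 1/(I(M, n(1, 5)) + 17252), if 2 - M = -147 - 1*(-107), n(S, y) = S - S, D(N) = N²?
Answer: 1/17294 ≈ 5.7823e-5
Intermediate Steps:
n(S, y) = 0
M = 42 (M = 2 - (-147 - 1*(-107)) = 2 - (-147 + 107) = 2 - 1*(-40) = 2 + 40 = 42)
I(T, Y) = T + 36*Y (I(T, Y) = 6²*Y + T = 36*Y + T = T + 36*Y)
1/(I(M, n(1, 5)) + 17252) = 1/((42 + 36*0) + 17252) = 1/((42 + 0) + 17252) = 1/(42 + 17252) = 1/17294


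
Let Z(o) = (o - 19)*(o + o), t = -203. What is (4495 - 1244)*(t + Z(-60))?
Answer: 30159527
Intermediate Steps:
Z(o) = 2*o*(-19 + o) (Z(o) = (-19 + o)*(2*o) = 2*o*(-19 + o))
(4495 - 1244)*(t + Z(-60)) = (4495 - 1244)*(-203 + 2*(-60)*(-19 - 60)) = 3251*(-203 + 2*(-60)*(-79)) = 3251*(-203 + 9480) = 3251*9277 = 30159527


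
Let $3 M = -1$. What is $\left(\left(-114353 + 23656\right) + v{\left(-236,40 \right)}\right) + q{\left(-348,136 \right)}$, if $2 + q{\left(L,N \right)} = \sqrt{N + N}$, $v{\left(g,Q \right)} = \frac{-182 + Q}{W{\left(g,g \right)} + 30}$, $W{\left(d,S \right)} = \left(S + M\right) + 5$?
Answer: $- \frac{27390885}{302} + 4 \sqrt{17} \approx -90682.0$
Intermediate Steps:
$M = - \frac{1}{3}$ ($M = \frac{1}{3} \left(-1\right) = - \frac{1}{3} \approx -0.33333$)
$W{\left(d,S \right)} = \frac{14}{3} + S$ ($W{\left(d,S \right)} = \left(S - \frac{1}{3}\right) + 5 = \left(- \frac{1}{3} + S\right) + 5 = \frac{14}{3} + S$)
$v{\left(g,Q \right)} = \frac{-182 + Q}{\frac{104}{3} + g}$ ($v{\left(g,Q \right)} = \frac{-182 + Q}{\left(\frac{14}{3} + g\right) + 30} = \frac{-182 + Q}{\frac{104}{3} + g}$)
$q{\left(L,N \right)} = -2 + \sqrt{2} \sqrt{N}$ ($q{\left(L,N \right)} = -2 + \sqrt{N + N} = -2 + \sqrt{2 N} = -2 + \sqrt{2} \sqrt{N}$)
$\left(\left(-114353 + 23656\right) + v{\left(-236,40 \right)}\right) + q{\left(-348,136 \right)} = \left(\left(-114353 + 23656\right) + \frac{3 \left(-182 + 40\right)}{104 + 3 \left(-236\right)}\right) - \left(2 - \sqrt{2} \sqrt{136}\right) = \left(-90697 + 3 \frac{1}{104 - 708} \left(-142\right)\right) - \left(2 - \sqrt{2} \cdot 2 \sqrt{34}\right) = \left(-90697 + 3 \frac{1}{-604} \left(-142\right)\right) - \left(2 - 4 \sqrt{17}\right) = \left(-90697 + 3 \left(- \frac{1}{604}\right) \left(-142\right)\right) - \left(2 - 4 \sqrt{17}\right) = \left(-90697 + \frac{213}{302}\right) - \left(2 - 4 \sqrt{17}\right) = - \frac{27390281}{302} - \left(2 - 4 \sqrt{17}\right) = - \frac{27390885}{302} + 4 \sqrt{17}$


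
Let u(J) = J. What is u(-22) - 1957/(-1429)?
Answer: -29481/1429 ≈ -20.631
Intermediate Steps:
u(-22) - 1957/(-1429) = -22 - 1957/(-1429) = -22 - 1957*(-1/1429) = -22 + 1957/1429 = -29481/1429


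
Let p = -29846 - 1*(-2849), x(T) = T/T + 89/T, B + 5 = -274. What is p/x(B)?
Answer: -7532163/190 ≈ -39643.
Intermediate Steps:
B = -279 (B = -5 - 274 = -279)
x(T) = 1 + 89/T
p = -26997 (p = -29846 + 2849 = -26997)
p/x(B) = -26997*(-279/(89 - 279)) = -26997/((-1/279*(-190))) = -26997/190/279 = -26997*279/190 = -7532163/190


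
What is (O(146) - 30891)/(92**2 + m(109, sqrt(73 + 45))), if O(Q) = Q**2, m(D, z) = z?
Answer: -40521400/35819589 + 9575*sqrt(118)/71639178 ≈ -1.1298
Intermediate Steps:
(O(146) - 30891)/(92**2 + m(109, sqrt(73 + 45))) = (146**2 - 30891)/(92**2 + sqrt(73 + 45)) = (21316 - 30891)/(8464 + sqrt(118)) = -9575/(8464 + sqrt(118))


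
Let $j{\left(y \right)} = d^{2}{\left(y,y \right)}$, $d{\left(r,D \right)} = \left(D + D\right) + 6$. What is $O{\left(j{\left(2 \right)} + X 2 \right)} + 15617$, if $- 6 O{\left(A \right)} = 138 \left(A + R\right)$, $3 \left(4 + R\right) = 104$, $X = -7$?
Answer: $\frac{38801}{3} \approx 12934.0$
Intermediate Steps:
$R = \frac{92}{3}$ ($R = -4 + \frac{1}{3} \cdot 104 = -4 + \frac{104}{3} = \frac{92}{3} \approx 30.667$)
$d{\left(r,D \right)} = 6 + 2 D$ ($d{\left(r,D \right)} = 2 D + 6 = 6 + 2 D$)
$j{\left(y \right)} = \left(6 + 2 y\right)^{2}$
$O{\left(A \right)} = - \frac{2116}{3} - 23 A$ ($O{\left(A \right)} = - \frac{138 \left(A + \frac{92}{3}\right)}{6} = - \frac{138 \left(\frac{92}{3} + A\right)}{6} = - \frac{4232 + 138 A}{6} = - \frac{2116}{3} - 23 A$)
$O{\left(j{\left(2 \right)} + X 2 \right)} + 15617 = \left(- \frac{2116}{3} - 23 \left(4 \left(3 + 2\right)^{2} - 14\right)\right) + 15617 = \left(- \frac{2116}{3} - 23 \left(4 \cdot 5^{2} - 14\right)\right) + 15617 = \left(- \frac{2116}{3} - 23 \left(4 \cdot 25 - 14\right)\right) + 15617 = \left(- \frac{2116}{3} - 23 \left(100 - 14\right)\right) + 15617 = \left(- \frac{2116}{3} - 1978\right) + 15617 = - \frac{8050}{3} + 15617 = \frac{38801}{3}$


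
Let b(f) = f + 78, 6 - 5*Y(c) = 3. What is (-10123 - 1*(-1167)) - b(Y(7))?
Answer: -45173/5 ≈ -9034.6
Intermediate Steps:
Y(c) = ⅗ (Y(c) = 6/5 - ⅕*3 = 6/5 - ⅗ = ⅗)
b(f) = 78 + f
(-10123 - 1*(-1167)) - b(Y(7)) = (-10123 - 1*(-1167)) - (78 + ⅗) = (-10123 + 1167) - 1*393/5 = -8956 - 393/5 = -45173/5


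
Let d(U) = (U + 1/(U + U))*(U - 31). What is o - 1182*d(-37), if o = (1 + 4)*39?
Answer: -110067717/37 ≈ -2.9748e+6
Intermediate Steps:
o = 195 (o = 5*39 = 195)
d(U) = (-31 + U)*(U + 1/(2*U)) (d(U) = (U + 1/(2*U))*(-31 + U) = (-31 + U)*(U + 1/(2*U)))
o - 1182*d(-37) = 195 - 1182*(½ + (-37)² - 31*(-37) - 31/2/(-37)) = 195 - 1182*(½ + 1369 + 1147 - 31/2*(-1/37)) = 195 - 1182*(½ + 1369 + 1147 + 31/74) = 195 - 1182*93126/37 = 195 - 110074932/37 = -110067717/37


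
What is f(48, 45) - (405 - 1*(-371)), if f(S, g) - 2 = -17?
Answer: -791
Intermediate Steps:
f(S, g) = -15 (f(S, g) = 2 - 17 = -15)
f(48, 45) - (405 - 1*(-371)) = -15 - (405 - 1*(-371)) = -15 - (405 + 371) = -15 - 1*776 = -15 - 776 = -791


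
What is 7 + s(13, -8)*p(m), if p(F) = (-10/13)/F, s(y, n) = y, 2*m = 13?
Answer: 71/13 ≈ 5.4615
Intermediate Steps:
m = 13/2 (m = (1/2)*13 = 13/2 ≈ 6.5000)
p(F) = -10/(13*F) (p(F) = (-10*1/13)/F = -10/(13*F))
7 + s(13, -8)*p(m) = 7 + 13*(-10/(13*13/2)) = 7 + 13*(-10/13*2/13) = 7 + 13*(-20/169) = 7 - 20/13 = 71/13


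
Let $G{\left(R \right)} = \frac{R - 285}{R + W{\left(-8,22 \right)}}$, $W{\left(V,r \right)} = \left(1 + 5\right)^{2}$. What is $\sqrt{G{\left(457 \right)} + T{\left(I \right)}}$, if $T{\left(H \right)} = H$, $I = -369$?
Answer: $\frac{i \sqrt{89600285}}{493} \approx 19.2 i$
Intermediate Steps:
$W{\left(V,r \right)} = 36$ ($W{\left(V,r \right)} = 6^{2} = 36$)
$G{\left(R \right)} = \frac{-285 + R}{36 + R}$ ($G{\left(R \right)} = \frac{R - 285}{R + 36} = \frac{-285 + R}{36 + R}$)
$\sqrt{G{\left(457 \right)} + T{\left(I \right)}} = \sqrt{\frac{-285 + 457}{36 + 457} - 369} = \sqrt{\frac{1}{493} \cdot 172 - 369} = \sqrt{\frac{172}{493} - 369} = \sqrt{- \frac{181745}{493}} = \frac{i \sqrt{89600285}}{493}$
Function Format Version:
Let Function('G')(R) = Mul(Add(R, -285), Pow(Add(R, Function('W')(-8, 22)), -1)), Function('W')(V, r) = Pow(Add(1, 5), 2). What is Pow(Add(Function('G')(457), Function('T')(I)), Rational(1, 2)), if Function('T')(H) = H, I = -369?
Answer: Mul(Rational(1, 493), I, Pow(89600285, Rational(1, 2))) ≈ Mul(19.200, I)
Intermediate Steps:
Function('W')(V, r) = 36 (Function('W')(V, r) = Pow(6, 2) = 36)
Function('G')(R) = Mul(Pow(Add(36, R), -1), Add(-285, R)) (Function('G')(R) = Mul(Add(R, -285), Pow(Add(R, 36), -1)) = Mul(Add(-285, R), Pow(Add(36, R), -1)) = Mul(Pow(Add(36, R), -1), Add(-285, R)))
Pow(Add(Function('G')(457), Function('T')(I)), Rational(1, 2)) = Pow(Add(Mul(Pow(Add(36, 457), -1), Add(-285, 457)), -369), Rational(1, 2)) = Pow(Add(Mul(Pow(493, -1), 172), -369), Rational(1, 2)) = Pow(Add(Mul(Rational(1, 493), 172), -369), Rational(1, 2)) = Pow(Add(Rational(172, 493), -369), Rational(1, 2)) = Pow(Rational(-181745, 493), Rational(1, 2)) = Mul(Rational(1, 493), I, Pow(89600285, Rational(1, 2)))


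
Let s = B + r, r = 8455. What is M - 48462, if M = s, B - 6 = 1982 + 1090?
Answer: -36929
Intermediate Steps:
B = 3078 (B = 6 + (1982 + 1090) = 6 + 3072 = 3078)
s = 11533 (s = 3078 + 8455 = 11533)
M = 11533
M - 48462 = 11533 - 48462 = -36929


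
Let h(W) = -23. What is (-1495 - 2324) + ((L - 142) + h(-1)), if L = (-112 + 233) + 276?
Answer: -3587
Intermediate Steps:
L = 397 (L = 121 + 276 = 397)
(-1495 - 2324) + ((L - 142) + h(-1)) = (-1495 - 2324) + ((397 - 142) - 23) = -3819 + (255 - 23) = -3819 + 232 = -3587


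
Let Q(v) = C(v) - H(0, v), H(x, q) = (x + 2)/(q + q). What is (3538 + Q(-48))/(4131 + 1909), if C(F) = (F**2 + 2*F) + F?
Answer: 54701/57984 ≈ 0.94338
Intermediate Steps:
C(F) = F**2 + 3*F
H(x, q) = (2 + x)/(2*q) (H(x, q) = (2 + x)/((2*q)) = (2 + x)*(1/(2*q)) = (2 + x)/(2*q))
Q(v) = -1/v + v*(3 + v) (Q(v) = v*(3 + v) - (2 + 0)/(2*v) = v*(3 + v) - 2/(2*v) = v*(3 + v) - 1/v = -1/v + v*(3 + v))
(3538 + Q(-48))/(4131 + 1909) = (3538 + (-1 + (-48)**2*(3 - 48))/(-48))/(4131 + 1909) = (3538 - (-1 + 2304*(-45))/48)/6040 = (3538 - (-1 - 103680)/48)*(1/6040) = (3538 - 1/48*(-103681))*(1/6040) = (3538 + 103681/48)*(1/6040) = (273505/48)*(1/6040) = 54701/57984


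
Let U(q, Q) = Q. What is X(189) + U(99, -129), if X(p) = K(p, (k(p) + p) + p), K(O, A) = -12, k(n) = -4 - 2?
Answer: -141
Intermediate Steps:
k(n) = -6
X(p) = -12
X(189) + U(99, -129) = -12 - 129 = -141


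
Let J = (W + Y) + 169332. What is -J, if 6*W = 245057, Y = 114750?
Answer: -1949549/6 ≈ -3.2493e+5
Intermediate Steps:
W = 245057/6 (W = (1/6)*245057 = 245057/6 ≈ 40843.)
J = 1949549/6 (J = (245057/6 + 114750) + 169332 = 933557/6 + 169332 = 1949549/6 ≈ 3.2493e+5)
-J = -1*1949549/6 = -1949549/6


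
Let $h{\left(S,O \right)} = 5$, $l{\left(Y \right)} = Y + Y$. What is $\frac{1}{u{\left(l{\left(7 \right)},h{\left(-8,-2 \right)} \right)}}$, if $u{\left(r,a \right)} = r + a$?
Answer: $\frac{1}{19} \approx 0.052632$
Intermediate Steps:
$l{\left(Y \right)} = 2 Y$
$u{\left(r,a \right)} = a + r$
$\frac{1}{u{\left(l{\left(7 \right)},h{\left(-8,-2 \right)} \right)}} = \frac{1}{5 + 2 \cdot 7} = \frac{1}{5 + 14} = \frac{1}{19}$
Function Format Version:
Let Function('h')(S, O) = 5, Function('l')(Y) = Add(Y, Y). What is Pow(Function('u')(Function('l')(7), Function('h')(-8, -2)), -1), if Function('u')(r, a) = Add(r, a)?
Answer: Rational(1, 19) ≈ 0.052632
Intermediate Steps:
Function('l')(Y) = Mul(2, Y)
Function('u')(r, a) = Add(a, r)
Pow(Function('u')(Function('l')(7), Function('h')(-8, -2)), -1) = Pow(Add(5, Mul(2, 7)), -1) = Pow(Add(5, 14), -1) = Pow(19, -1) = Rational(1, 19)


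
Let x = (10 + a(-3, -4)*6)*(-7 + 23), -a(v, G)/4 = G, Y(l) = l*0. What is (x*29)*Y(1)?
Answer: 0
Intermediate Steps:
Y(l) = 0
a(v, G) = -4*G
x = 1696 (x = (10 - 4*(-4)*6)*(-7 + 23) = (10 + 16*6)*16 = (10 + 96)*16 = 106*16 = 1696)
(x*29)*Y(1) = (1696*29)*0 = 49184*0 = 0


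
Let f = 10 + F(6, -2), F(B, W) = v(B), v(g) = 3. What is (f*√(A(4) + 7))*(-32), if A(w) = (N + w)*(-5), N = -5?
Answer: -832*√3 ≈ -1441.1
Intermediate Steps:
F(B, W) = 3
A(w) = 25 - 5*w (A(w) = (-5 + w)*(-5) = 25 - 5*w)
f = 13 (f = 10 + 3 = 13)
(f*√(A(4) + 7))*(-32) = (13*√((25 - 5*4) + 7))*(-32) = (13*√((25 - 20) + 7))*(-32) = (13*√(5 + 7))*(-32) = (13*√12)*(-32) = (13*(2*√3))*(-32) = (26*√3)*(-32) = -832*√3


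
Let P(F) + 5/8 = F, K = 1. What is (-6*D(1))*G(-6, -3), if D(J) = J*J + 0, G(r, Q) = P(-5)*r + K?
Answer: -417/2 ≈ -208.50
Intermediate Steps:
P(F) = -5/8 + F
G(r, Q) = 1 - 45*r/8 (G(r, Q) = (-5/8 - 5)*r + 1 = -45*r/8 + 1 = 1 - 45*r/8)
D(J) = J² (D(J) = J² + 0 = J²)
(-6*D(1))*G(-6, -3) = (-6*1²)*(1 - 45/8*(-6)) = (-6*1)*(1 + 135/4) = -6*139/4 = -417/2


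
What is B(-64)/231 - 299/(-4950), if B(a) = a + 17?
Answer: -4957/34650 ≈ -0.14306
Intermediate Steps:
B(a) = 17 + a
B(-64)/231 - 299/(-4950) = (17 - 64)/231 - 299/(-4950) = -47*1/231 - 299*(-1/4950) = -47/231 + 299/4950 = -4957/34650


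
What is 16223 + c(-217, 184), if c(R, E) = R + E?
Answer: 16190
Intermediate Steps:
c(R, E) = E + R
16223 + c(-217, 184) = 16223 + (184 - 217) = 16223 - 33 = 16190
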